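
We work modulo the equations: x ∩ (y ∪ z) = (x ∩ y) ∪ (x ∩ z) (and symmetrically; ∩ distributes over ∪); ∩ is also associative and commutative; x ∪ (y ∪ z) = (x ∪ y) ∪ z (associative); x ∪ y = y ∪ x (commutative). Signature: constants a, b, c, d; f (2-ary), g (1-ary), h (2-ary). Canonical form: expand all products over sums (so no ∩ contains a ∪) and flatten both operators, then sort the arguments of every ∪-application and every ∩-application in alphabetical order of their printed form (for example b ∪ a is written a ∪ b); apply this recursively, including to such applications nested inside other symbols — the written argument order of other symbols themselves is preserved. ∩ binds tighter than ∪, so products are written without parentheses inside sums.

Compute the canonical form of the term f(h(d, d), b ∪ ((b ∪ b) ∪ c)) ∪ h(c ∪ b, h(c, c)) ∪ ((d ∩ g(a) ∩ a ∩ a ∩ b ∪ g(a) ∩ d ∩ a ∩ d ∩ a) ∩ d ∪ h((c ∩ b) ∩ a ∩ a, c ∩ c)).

Answer: a ∩ a ∩ b ∩ d ∩ d ∩ g(a) ∪ a ∩ a ∩ d ∩ d ∩ d ∩ g(a) ∪ f(h(d, d), b ∪ b ∪ b ∪ c) ∪ h(a ∩ a ∩ b ∩ c, c ∩ c) ∪ h(b ∪ c, h(c, c))

Derivation:
Distribute:  f(h(d, d), b ∪ b ∪ b ∪ c) ∪ h(b ∪ c, h(c, c)) ∪ a ∩ a ∩ b ∩ d ∩ d ∩ g(a) ∪ a ∩ a ∩ d ∩ d ∩ d ∩ g(a) ∪ h(a ∩ a ∩ b ∩ c, c ∩ c)
Sort:  a ∩ a ∩ b ∩ d ∩ d ∩ g(a) ∪ a ∩ a ∩ d ∩ d ∩ d ∩ g(a) ∪ f(h(d, d), b ∪ b ∪ b ∪ c) ∪ h(a ∩ a ∩ b ∩ c, c ∩ c) ∪ h(b ∪ c, h(c, c))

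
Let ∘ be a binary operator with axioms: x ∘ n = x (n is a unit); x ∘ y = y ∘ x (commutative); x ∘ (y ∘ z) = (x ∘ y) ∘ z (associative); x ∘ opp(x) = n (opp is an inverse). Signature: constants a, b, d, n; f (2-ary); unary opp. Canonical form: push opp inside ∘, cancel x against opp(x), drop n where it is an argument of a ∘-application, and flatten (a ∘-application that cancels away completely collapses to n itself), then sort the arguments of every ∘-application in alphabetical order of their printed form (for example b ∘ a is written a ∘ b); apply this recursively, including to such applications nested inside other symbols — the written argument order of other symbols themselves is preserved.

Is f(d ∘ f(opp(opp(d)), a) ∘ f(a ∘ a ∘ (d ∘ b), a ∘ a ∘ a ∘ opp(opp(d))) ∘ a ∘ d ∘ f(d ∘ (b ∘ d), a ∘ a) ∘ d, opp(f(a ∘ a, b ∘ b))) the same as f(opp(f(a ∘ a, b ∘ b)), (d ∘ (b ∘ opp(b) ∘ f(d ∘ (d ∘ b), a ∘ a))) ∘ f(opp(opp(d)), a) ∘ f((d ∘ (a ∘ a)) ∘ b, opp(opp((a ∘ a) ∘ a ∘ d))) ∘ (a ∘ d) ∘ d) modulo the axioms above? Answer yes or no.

Left:  f(d ∘ f(opp(opp(d)), a) ∘ f(a ∘ a ∘ (d ∘ b), a ∘ a ∘ a ∘ opp(opp(d))) ∘ a ∘ d ∘ f(d ∘ (b ∘ d), a ∘ a) ∘ d, opp(f(a ∘ a, b ∘ b)))
  Focus inside:  d ∘ f(opp(opp(d)), a) ∘ f(a ∘ a ∘ (d ∘ b), a ∘ a ∘ a ∘ opp(opp(d))) ∘ a ∘ d ∘ f(d ∘ (b ∘ d), a ∘ a) ∘ d
  Push opp inside:  distribute opp over ∘ and collapse double opp
  Collect terms:  d ∘ d ∘ d ∘ f(d, a) ∘ f(a ∘ a ∘ b ∘ d, a ∘ a ∘ a ∘ d) ∘ a ∘ f(b ∘ d ∘ d, a ∘ a)
  Sort arguments:  a ∘ d ∘ d ∘ d ∘ f(a ∘ a ∘ b ∘ d, a ∘ a ∘ a ∘ d) ∘ f(b ∘ d ∘ d, a ∘ a) ∘ f(d, a)
  Reassemble:  f(a ∘ d ∘ d ∘ d ∘ f(a ∘ a ∘ b ∘ d, a ∘ a ∘ a ∘ d) ∘ f(b ∘ d ∘ d, a ∘ a) ∘ f(d, a), opp(f(a ∘ a, b ∘ b)))
Right:  f(opp(f(a ∘ a, b ∘ b)), (d ∘ (b ∘ opp(b) ∘ f(d ∘ (d ∘ b), a ∘ a))) ∘ f(opp(opp(d)), a) ∘ f((d ∘ (a ∘ a)) ∘ b, opp(opp((a ∘ a) ∘ a ∘ d))) ∘ (a ∘ d) ∘ d)
  Work inside:  (d ∘ (b ∘ opp(b) ∘ f(d ∘ (d ∘ b), a ∘ a))) ∘ f(opp(opp(d)), a) ∘ f((d ∘ (a ∘ a)) ∘ b, opp(opp((a ∘ a) ∘ a ∘ d))) ∘ (a ∘ d) ∘ d
  Push opp inside:  distribute opp over ∘ and collapse double opp
  Cancel inverse pairs:  b cancels
  Collect:  d ∘ d ∘ d ∘ f(b ∘ d ∘ d, a ∘ a) ∘ f(d, a) ∘ f(a ∘ a ∘ b ∘ d, a ∘ a ∘ a ∘ d) ∘ a
  Order the arguments:  a ∘ d ∘ d ∘ d ∘ f(a ∘ a ∘ b ∘ d, a ∘ a ∘ a ∘ d) ∘ f(b ∘ d ∘ d, a ∘ a) ∘ f(d, a)
  Put back:  f(opp(f(a ∘ a, b ∘ b)), a ∘ d ∘ d ∘ d ∘ f(a ∘ a ∘ b ∘ d, a ∘ a ∘ a ∘ d) ∘ f(b ∘ d ∘ d, a ∘ a) ∘ f(d, a))

Answer: no — f(a ∘ d ∘ d ∘ d ∘ f(a ∘ a ∘ b ∘ d, a ∘ a ∘ a ∘ d) ∘ f(b ∘ d ∘ d, a ∘ a) ∘ f(d, a), opp(f(a ∘ a, b ∘ b))) vs f(opp(f(a ∘ a, b ∘ b)), a ∘ d ∘ d ∘ d ∘ f(a ∘ a ∘ b ∘ d, a ∘ a ∘ a ∘ d) ∘ f(b ∘ d ∘ d, a ∘ a) ∘ f(d, a))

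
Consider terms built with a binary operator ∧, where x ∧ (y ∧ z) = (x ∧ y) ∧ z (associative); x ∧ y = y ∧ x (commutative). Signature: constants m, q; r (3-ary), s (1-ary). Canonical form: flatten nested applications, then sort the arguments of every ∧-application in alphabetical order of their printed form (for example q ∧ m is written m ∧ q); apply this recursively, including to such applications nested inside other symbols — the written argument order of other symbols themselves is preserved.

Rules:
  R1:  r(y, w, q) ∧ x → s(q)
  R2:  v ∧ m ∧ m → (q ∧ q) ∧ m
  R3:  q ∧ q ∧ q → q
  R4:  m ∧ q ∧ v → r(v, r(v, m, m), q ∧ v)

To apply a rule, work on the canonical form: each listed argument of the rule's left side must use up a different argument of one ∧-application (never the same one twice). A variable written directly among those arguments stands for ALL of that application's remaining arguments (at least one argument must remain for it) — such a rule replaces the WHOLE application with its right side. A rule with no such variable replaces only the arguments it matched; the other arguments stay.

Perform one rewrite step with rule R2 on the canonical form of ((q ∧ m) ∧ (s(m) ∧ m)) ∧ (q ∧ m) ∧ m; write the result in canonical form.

Canonical form:  m ∧ m ∧ m ∧ m ∧ q ∧ q ∧ s(m)
Apply R2:  consuming m, m;  v := m ∧ m ∧ q ∧ q ∧ s(m)
The extension variable absorbs all remaining arguments, so the whole application is rewritten.
New term:  m ∧ q ∧ q

Answer: m ∧ q ∧ q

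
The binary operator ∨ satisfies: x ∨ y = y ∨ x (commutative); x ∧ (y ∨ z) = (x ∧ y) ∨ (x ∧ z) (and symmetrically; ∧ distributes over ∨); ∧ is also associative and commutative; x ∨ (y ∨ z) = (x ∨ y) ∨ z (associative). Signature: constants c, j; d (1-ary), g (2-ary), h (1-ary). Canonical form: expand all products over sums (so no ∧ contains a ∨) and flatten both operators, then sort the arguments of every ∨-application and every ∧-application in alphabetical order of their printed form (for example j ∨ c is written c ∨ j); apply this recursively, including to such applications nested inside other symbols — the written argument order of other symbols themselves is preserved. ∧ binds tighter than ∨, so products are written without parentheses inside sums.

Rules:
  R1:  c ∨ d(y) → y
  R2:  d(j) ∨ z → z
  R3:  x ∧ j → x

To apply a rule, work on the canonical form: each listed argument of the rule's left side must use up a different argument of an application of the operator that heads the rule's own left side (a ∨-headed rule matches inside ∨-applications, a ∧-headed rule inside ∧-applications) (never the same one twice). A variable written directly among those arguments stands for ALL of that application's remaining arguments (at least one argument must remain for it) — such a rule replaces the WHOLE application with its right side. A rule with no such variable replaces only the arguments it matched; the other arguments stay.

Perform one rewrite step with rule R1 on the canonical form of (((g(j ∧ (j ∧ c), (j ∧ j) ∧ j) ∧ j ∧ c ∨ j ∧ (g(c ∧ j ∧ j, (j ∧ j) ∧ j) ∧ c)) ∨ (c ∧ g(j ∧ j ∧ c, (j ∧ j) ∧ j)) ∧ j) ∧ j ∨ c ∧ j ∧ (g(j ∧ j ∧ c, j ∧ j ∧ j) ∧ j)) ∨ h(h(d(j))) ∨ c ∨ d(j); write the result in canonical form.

Canonical form:  c ∨ c ∧ g(c ∧ j ∧ j, j ∧ j ∧ j) ∧ j ∧ j ∨ c ∧ g(c ∧ j ∧ j, j ∧ j ∧ j) ∧ j ∧ j ∨ c ∧ g(c ∧ j ∧ j, j ∧ j ∧ j) ∧ j ∧ j ∨ c ∧ g(c ∧ j ∧ j, j ∧ j ∧ j) ∧ j ∧ j ∨ d(j) ∨ h(h(d(j)))
Match R1:  consume c, d(j);  y := j
Result:  c ∧ g(c ∧ j ∧ j, j ∧ j ∧ j) ∧ j ∧ j ∨ c ∧ g(c ∧ j ∧ j, j ∧ j ∧ j) ∧ j ∧ j ∨ c ∧ g(c ∧ j ∧ j, j ∧ j ∧ j) ∧ j ∧ j ∨ c ∧ g(c ∧ j ∧ j, j ∧ j ∧ j) ∧ j ∧ j ∨ h(h(d(j))) ∨ j

Answer: c ∧ g(c ∧ j ∧ j, j ∧ j ∧ j) ∧ j ∧ j ∨ c ∧ g(c ∧ j ∧ j, j ∧ j ∧ j) ∧ j ∧ j ∨ c ∧ g(c ∧ j ∧ j, j ∧ j ∧ j) ∧ j ∧ j ∨ c ∧ g(c ∧ j ∧ j, j ∧ j ∧ j) ∧ j ∧ j ∨ h(h(d(j))) ∨ j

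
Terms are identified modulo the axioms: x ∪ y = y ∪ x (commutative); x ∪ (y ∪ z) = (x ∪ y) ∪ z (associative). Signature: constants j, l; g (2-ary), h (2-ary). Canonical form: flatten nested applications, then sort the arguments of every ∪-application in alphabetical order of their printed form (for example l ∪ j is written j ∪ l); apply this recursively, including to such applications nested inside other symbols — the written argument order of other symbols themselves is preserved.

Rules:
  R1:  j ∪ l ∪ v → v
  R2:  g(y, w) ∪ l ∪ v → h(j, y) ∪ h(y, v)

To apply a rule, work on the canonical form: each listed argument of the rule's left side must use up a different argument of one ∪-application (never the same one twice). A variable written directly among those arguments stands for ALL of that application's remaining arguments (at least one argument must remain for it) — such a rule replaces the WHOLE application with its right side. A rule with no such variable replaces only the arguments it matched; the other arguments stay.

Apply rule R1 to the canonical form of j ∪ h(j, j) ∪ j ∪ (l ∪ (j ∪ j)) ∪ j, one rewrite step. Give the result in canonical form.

Canonical form:  h(j, j) ∪ j ∪ j ∪ j ∪ j ∪ j ∪ l
Apply R1:  consuming j, l;  v := h(j, j) ∪ j ∪ j ∪ j ∪ j
Every leftover argument binds to the variable; the entire application is replaced.
New term:  h(j, j) ∪ j ∪ j ∪ j ∪ j

Answer: h(j, j) ∪ j ∪ j ∪ j ∪ j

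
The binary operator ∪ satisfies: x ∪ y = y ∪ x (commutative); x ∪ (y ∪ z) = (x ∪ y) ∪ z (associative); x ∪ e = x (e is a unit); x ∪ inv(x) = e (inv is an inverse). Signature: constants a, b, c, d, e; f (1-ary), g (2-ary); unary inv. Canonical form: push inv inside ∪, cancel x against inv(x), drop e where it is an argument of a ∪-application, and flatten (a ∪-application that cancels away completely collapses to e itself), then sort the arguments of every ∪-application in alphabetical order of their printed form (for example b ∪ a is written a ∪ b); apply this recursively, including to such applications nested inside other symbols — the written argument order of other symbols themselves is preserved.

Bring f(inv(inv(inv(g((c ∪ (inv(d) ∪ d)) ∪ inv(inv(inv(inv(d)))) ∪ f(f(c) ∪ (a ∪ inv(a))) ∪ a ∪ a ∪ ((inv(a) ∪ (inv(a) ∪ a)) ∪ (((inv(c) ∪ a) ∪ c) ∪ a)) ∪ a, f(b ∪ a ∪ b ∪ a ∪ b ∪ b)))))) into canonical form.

Descend into:  (c ∪ (inv(d) ∪ d)) ∪ inv(inv(inv(inv(d)))) ∪ f(f(c) ∪ (a ∪ inv(a))) ∪ a ∪ a ∪ ((inv(a) ∪ (inv(a) ∪ a)) ∪ (((inv(c) ∪ a) ∪ c) ∪ a)) ∪ a
Push inv inside:  distribute inv over ∪ and collapse double inv
Collect:  c ∪ d ∪ f(f(c)) ∪ a ∪ a ∪ a ∪ a
Sort arguments:  a ∪ a ∪ a ∪ a ∪ c ∪ d ∪ f(f(c))
Reassemble:  f(inv(g(a ∪ a ∪ a ∪ a ∪ c ∪ d ∪ f(f(c)), f(a ∪ a ∪ b ∪ b ∪ b ∪ b))))

Answer: f(inv(g(a ∪ a ∪ a ∪ a ∪ c ∪ d ∪ f(f(c)), f(a ∪ a ∪ b ∪ b ∪ b ∪ b))))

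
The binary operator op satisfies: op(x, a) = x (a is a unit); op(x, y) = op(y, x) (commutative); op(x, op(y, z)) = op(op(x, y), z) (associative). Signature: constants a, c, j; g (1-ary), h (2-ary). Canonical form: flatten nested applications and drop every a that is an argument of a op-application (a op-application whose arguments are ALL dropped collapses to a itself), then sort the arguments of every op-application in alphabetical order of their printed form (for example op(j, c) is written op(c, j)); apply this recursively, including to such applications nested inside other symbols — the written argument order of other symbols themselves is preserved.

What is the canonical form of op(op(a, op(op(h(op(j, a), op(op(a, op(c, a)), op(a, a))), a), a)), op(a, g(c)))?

Un-nest:  op(a, h(op(j, a), op(op(a, op(c, a)), op(a, a))), a, a, a, g(c))
Inside:  h(op(j, a), op(op(a, op(c, a)), op(a, a)))  →  h(j, c)
Unit:  drop a (×4)
Sort arguments:  op(g(c), h(j, c))

Answer: op(g(c), h(j, c))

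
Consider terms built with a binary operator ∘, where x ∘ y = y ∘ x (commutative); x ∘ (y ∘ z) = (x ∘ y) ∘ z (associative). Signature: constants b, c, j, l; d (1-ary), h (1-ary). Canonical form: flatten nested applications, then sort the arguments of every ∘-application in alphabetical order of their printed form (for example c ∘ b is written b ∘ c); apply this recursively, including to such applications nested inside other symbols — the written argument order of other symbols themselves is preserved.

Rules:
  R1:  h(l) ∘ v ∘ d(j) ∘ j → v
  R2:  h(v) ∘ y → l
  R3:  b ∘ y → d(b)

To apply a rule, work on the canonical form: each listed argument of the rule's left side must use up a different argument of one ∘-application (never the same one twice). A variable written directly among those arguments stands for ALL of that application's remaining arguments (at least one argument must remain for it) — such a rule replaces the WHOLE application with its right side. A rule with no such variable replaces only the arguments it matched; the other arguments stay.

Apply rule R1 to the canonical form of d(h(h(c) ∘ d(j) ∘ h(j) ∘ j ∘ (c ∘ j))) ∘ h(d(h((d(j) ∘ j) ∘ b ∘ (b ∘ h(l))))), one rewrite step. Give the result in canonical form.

Answer: d(h(c ∘ d(j) ∘ h(c) ∘ h(j) ∘ j ∘ j)) ∘ h(d(h(b ∘ b)))

Derivation:
Canonical form:  d(h(c ∘ d(j) ∘ h(c) ∘ h(j) ∘ j ∘ j)) ∘ h(d(h(b ∘ b ∘ d(j) ∘ h(l) ∘ j)))
Match R1:  consume d(j), h(l), j;  v := b ∘ b
Every leftover argument binds to the variable; the entire application is replaced.
Giving:  d(h(c ∘ d(j) ∘ h(c) ∘ h(j) ∘ j ∘ j)) ∘ h(d(h(b ∘ b)))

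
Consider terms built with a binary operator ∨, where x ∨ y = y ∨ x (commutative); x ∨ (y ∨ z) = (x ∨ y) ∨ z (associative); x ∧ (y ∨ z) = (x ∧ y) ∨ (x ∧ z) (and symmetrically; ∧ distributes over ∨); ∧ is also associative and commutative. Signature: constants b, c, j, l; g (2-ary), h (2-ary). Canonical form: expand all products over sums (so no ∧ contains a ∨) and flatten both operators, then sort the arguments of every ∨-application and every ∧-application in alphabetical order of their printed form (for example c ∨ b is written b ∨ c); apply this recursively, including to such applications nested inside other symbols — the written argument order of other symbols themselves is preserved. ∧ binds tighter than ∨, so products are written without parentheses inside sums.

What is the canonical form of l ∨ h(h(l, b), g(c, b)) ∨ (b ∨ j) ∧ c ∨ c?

Expand products over sums:  l ∨ h(h(l, b), g(c, b)) ∨ b ∧ c ∨ c ∧ j ∨ c
Sort arguments:  b ∧ c ∨ c ∨ c ∧ j ∨ h(h(l, b), g(c, b)) ∨ l

Answer: b ∧ c ∨ c ∨ c ∧ j ∨ h(h(l, b), g(c, b)) ∨ l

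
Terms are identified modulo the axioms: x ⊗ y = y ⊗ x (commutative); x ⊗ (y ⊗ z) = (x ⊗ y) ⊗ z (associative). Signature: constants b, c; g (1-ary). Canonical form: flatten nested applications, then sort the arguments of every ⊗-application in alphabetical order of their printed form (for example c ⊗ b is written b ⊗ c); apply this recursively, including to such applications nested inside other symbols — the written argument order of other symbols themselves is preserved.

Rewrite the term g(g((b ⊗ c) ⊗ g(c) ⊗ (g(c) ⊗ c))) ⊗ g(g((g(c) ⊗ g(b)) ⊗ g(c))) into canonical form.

Inside:  g(g((b ⊗ c) ⊗ g(c) ⊗ (g(c) ⊗ c)))  →  g(g(b ⊗ c ⊗ c ⊗ g(c) ⊗ g(c)))
Inside:  g(g((g(c) ⊗ g(b)) ⊗ g(c)))  →  g(g(g(b) ⊗ g(c) ⊗ g(c)))
Sort arguments:  g(g(b ⊗ c ⊗ c ⊗ g(c) ⊗ g(c))) ⊗ g(g(g(b) ⊗ g(c) ⊗ g(c)))

Answer: g(g(b ⊗ c ⊗ c ⊗ g(c) ⊗ g(c))) ⊗ g(g(g(b) ⊗ g(c) ⊗ g(c)))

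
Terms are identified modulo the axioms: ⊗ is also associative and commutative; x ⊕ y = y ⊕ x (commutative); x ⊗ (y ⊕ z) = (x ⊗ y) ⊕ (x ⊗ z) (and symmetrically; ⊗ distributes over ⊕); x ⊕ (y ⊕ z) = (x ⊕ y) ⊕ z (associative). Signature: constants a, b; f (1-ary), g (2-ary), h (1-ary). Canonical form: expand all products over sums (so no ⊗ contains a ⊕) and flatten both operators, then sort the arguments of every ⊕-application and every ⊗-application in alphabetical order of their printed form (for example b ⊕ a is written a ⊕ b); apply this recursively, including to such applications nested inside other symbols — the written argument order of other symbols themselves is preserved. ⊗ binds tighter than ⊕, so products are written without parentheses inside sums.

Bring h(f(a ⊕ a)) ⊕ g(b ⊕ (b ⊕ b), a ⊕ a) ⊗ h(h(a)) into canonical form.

Merge nested applications:  h(f(a ⊕ a)) ⊕ g(b ⊕ b ⊕ b, a ⊕ a) ⊗ h(h(a))
Sort arguments:  g(b ⊕ b ⊕ b, a ⊕ a) ⊗ h(h(a)) ⊕ h(f(a ⊕ a))

Answer: g(b ⊕ b ⊕ b, a ⊕ a) ⊗ h(h(a)) ⊕ h(f(a ⊕ a))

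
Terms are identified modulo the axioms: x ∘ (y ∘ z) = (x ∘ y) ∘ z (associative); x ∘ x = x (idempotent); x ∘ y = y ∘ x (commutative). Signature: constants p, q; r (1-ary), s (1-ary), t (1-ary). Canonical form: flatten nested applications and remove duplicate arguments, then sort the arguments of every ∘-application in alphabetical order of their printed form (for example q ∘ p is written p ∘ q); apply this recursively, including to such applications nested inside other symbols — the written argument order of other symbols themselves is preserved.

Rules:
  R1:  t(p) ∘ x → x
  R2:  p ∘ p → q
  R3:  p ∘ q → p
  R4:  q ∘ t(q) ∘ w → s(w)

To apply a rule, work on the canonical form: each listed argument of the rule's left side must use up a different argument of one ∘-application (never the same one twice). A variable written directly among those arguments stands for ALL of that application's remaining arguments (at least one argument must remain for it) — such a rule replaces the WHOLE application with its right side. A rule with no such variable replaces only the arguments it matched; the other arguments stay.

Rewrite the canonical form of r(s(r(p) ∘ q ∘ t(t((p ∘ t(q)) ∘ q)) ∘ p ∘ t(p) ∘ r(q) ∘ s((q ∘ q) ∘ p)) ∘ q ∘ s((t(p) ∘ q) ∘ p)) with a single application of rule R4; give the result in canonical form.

Canonical form:  r(q ∘ s(p ∘ q ∘ r(p) ∘ r(q) ∘ s(p ∘ q) ∘ t(p) ∘ t(t(p ∘ q ∘ t(q)))) ∘ s(p ∘ q ∘ t(p)))
Apply R4:  consuming q, t(q);  w := p
The variable takes the whole remainder — replace the entire application.
Result:  r(q ∘ s(p ∘ q ∘ r(p) ∘ r(q) ∘ s(p ∘ q) ∘ t(p) ∘ t(t(s(p)))) ∘ s(p ∘ q ∘ t(p)))

Answer: r(q ∘ s(p ∘ q ∘ r(p) ∘ r(q) ∘ s(p ∘ q) ∘ t(p) ∘ t(t(s(p)))) ∘ s(p ∘ q ∘ t(p)))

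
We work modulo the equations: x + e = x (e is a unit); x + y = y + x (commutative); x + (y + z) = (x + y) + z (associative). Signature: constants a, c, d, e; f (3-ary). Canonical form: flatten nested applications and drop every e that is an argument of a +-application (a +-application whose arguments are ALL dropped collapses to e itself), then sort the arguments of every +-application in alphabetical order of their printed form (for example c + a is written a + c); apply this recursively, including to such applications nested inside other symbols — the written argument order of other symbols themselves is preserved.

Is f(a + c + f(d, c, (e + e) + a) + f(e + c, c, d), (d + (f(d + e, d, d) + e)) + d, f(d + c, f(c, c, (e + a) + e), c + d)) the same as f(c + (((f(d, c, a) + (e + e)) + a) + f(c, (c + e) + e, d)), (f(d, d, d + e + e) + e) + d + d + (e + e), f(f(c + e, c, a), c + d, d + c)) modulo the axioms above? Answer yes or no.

Answer: no — f(a + c + f(c, c, d) + f(d, c, a), d + d + f(d, d, d), f(c + d, f(c, c, a), c + d)) vs f(a + c + f(c, c, d) + f(d, c, a), d + d + f(d, d, d), f(f(c, c, a), c + d, c + d))

Derivation:
Left:  f(a + c + f(d, c, (e + e) + a) + f(e + c, c, d), (d + (f(d + e, d, d) + e)) + d, f(d + c, f(c, c, (e + a) + e), c + d))
  Focus inside:  a + c + f(d, c, (e + e) + a) + f(e + c, c, d)
  Canonicalize subterm:  f(d, c, (e + e) + a)  →  f(d, c, a)
  Inside:  f(e + c, c, d)  →  f(c, c, d)
  Order the arguments:  a + c + f(c, c, d) + f(d, c, a)
  Rebuild:  f(a + c + f(c, c, d) + f(d, c, a), d + d + f(d, d, d), f(c + d, f(c, c, a), c + d))
Right:  f(c + (((f(d, c, a) + (e + e)) + a) + f(c, (c + e) + e, d)), (f(d, d, d + e + e) + e) + d + d + (e + e), f(f(c + e, c, a), c + d, d + c))
  Focus inside:  c + (((f(d, c, a) + (e + e)) + a) + f(c, (c + e) + e, d))
  Flatten:  c + f(d, c, a) + e + e + a + f(c, (c + e) + e, d)
  Canonicalize subterm:  f(c, (c + e) + e, d)  →  f(c, c, d)
  Unit:  drop e (×2)
  Sort arguments:  a + c + f(c, c, d) + f(d, c, a)
  Put back:  f(a + c + f(c, c, d) + f(d, c, a), d + d + f(d, d, d), f(f(c, c, a), c + d, c + d))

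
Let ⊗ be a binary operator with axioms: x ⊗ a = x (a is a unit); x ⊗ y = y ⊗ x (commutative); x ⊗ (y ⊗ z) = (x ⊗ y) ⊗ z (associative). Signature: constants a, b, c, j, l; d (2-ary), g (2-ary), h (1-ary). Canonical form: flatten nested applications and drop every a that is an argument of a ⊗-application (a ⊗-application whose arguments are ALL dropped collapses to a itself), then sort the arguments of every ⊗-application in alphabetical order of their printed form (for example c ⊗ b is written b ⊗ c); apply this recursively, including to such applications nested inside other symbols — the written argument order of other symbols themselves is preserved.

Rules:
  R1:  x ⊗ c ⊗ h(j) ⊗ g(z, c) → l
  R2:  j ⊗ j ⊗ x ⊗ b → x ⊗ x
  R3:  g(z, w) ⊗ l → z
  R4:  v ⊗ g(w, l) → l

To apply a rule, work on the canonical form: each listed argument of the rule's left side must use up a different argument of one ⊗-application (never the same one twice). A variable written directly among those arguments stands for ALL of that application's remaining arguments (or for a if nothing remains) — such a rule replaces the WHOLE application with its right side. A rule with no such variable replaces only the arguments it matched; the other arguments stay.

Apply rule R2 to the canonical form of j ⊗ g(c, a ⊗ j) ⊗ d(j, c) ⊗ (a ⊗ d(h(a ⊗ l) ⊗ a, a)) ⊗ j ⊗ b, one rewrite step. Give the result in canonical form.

Answer: d(h(l), a) ⊗ d(h(l), a) ⊗ d(j, c) ⊗ d(j, c) ⊗ g(c, j) ⊗ g(c, j)

Derivation:
Canonical form:  b ⊗ d(h(l), a) ⊗ d(j, c) ⊗ g(c, j) ⊗ j ⊗ j
R2 matches:  uses b, j, j;  x := d(h(l), a) ⊗ d(j, c) ⊗ g(c, j)
Every leftover argument binds to the variable; the entire application is replaced.
Result:  d(h(l), a) ⊗ d(h(l), a) ⊗ d(j, c) ⊗ d(j, c) ⊗ g(c, j) ⊗ g(c, j)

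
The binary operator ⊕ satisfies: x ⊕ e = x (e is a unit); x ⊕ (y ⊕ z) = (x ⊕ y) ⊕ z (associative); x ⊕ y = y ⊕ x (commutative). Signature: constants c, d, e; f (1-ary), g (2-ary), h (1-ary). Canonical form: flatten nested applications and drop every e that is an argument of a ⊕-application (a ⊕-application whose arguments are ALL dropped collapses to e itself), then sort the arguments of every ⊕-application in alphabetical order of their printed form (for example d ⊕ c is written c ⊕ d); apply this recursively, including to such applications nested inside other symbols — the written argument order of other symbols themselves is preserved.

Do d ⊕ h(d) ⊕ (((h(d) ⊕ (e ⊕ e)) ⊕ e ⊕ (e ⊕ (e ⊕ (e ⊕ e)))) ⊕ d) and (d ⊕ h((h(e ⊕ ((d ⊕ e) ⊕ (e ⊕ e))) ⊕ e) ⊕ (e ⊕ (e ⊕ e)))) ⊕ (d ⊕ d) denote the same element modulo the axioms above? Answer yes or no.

Answer: no — d ⊕ d ⊕ h(d) ⊕ h(d) vs d ⊕ d ⊕ d ⊕ h(h(d))

Derivation:
Left:  d ⊕ h(d) ⊕ (((h(d) ⊕ (e ⊕ e)) ⊕ e ⊕ (e ⊕ (e ⊕ (e ⊕ e)))) ⊕ d)
  Merge nested applications:  d ⊕ h(d) ⊕ h(d) ⊕ e ⊕ e ⊕ e ⊕ e ⊕ e ⊕ e ⊕ e ⊕ d
  Unit:  drop e (×7)
  Order the arguments:  d ⊕ d ⊕ h(d) ⊕ h(d)
Right:  (d ⊕ h((h(e ⊕ ((d ⊕ e) ⊕ (e ⊕ e))) ⊕ e) ⊕ (e ⊕ (e ⊕ e)))) ⊕ (d ⊕ d)
  Flatten:  d ⊕ h((h(e ⊕ ((d ⊕ e) ⊕ (e ⊕ e))) ⊕ e) ⊕ (e ⊕ (e ⊕ e))) ⊕ d ⊕ d
  Inside:  h((h(e ⊕ ((d ⊕ e) ⊕ (e ⊕ e))) ⊕ e) ⊕ (e ⊕ (e ⊕ e)))  →  h(h(d))
  Sort:  d ⊕ d ⊕ d ⊕ h(h(d))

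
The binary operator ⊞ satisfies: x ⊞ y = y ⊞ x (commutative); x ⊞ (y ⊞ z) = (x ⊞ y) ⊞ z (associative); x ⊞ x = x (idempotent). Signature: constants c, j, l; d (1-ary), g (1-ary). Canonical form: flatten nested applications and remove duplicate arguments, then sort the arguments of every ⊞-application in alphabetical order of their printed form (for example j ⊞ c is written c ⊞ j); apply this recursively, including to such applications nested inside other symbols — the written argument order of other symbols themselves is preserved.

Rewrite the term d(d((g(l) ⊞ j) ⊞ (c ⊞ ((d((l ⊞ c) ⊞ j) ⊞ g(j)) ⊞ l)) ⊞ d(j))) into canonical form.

Descend into:  (g(l) ⊞ j) ⊞ (c ⊞ ((d((l ⊞ c) ⊞ j) ⊞ g(j)) ⊞ l)) ⊞ d(j)
Flatten:  g(l) ⊞ j ⊞ c ⊞ d((l ⊞ c) ⊞ j) ⊞ g(j) ⊞ l ⊞ d(j)
Simplify inside:  d((l ⊞ c) ⊞ j)  →  d(c ⊞ j ⊞ l)
Sort arguments:  c ⊞ d(c ⊞ j ⊞ l) ⊞ d(j) ⊞ g(j) ⊞ g(l) ⊞ j ⊞ l
Put back:  d(d(c ⊞ d(c ⊞ j ⊞ l) ⊞ d(j) ⊞ g(j) ⊞ g(l) ⊞ j ⊞ l))

Answer: d(d(c ⊞ d(c ⊞ j ⊞ l) ⊞ d(j) ⊞ g(j) ⊞ g(l) ⊞ j ⊞ l))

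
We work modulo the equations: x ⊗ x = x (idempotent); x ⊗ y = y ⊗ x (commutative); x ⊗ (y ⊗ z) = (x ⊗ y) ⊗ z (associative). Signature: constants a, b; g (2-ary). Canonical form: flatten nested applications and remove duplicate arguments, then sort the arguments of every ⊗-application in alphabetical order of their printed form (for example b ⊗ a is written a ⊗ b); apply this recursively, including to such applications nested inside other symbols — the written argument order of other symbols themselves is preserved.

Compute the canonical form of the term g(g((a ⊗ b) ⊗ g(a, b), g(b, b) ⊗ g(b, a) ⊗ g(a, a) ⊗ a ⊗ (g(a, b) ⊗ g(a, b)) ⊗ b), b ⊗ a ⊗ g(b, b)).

Answer: g(g(a ⊗ b ⊗ g(a, b), a ⊗ b ⊗ g(a, a) ⊗ g(a, b) ⊗ g(b, a) ⊗ g(b, b)), a ⊗ b ⊗ g(b, b))

Derivation:
Focus inside:  g(b, b) ⊗ g(b, a) ⊗ g(a, a) ⊗ a ⊗ (g(a, b) ⊗ g(a, b)) ⊗ b
Merge nested applications:  g(b, b) ⊗ g(b, a) ⊗ g(a, a) ⊗ a ⊗ g(a, b) ⊗ g(a, b) ⊗ b
Deduplicate:  drop duplicate g(a, b)
Sort arguments:  a ⊗ b ⊗ g(a, a) ⊗ g(a, b) ⊗ g(b, a) ⊗ g(b, b)
Reassemble:  g(g(a ⊗ b ⊗ g(a, b), a ⊗ b ⊗ g(a, a) ⊗ g(a, b) ⊗ g(b, a) ⊗ g(b, b)), a ⊗ b ⊗ g(b, b))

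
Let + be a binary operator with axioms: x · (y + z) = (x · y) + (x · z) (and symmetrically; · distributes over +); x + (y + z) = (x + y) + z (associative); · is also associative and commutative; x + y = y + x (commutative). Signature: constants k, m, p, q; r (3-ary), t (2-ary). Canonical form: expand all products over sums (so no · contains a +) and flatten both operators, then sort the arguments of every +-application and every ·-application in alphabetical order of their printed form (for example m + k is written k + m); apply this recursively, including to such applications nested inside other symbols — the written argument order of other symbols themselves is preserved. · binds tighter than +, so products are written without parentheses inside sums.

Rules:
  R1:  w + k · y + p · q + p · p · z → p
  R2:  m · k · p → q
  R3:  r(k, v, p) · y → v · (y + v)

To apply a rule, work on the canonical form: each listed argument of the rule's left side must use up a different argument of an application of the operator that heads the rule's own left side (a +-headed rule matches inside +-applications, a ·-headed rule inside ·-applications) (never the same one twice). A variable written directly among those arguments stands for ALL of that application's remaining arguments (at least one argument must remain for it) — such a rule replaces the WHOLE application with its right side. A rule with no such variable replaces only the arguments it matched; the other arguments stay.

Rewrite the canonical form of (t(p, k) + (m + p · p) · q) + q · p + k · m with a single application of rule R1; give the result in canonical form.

Answer: p

Derivation:
Canonical form:  k · m + m · q + p · p · q + p · q + t(p, k)
Match R1:  consume k · m, p · p · q, p · q;  w := m · q + t(p, k), y := m, z := q
Every leftover argument binds to the variable; the entire application is replaced.
Giving:  p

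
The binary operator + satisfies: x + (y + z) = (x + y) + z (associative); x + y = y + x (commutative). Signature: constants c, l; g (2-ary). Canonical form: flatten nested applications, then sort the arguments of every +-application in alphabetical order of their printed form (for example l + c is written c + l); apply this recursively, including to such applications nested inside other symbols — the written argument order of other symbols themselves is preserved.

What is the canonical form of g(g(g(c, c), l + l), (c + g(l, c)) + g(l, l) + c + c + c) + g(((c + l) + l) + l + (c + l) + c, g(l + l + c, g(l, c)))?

Answer: g(c + c + c + l + l + l + l, g(c + l + l, g(l, c))) + g(g(g(c, c), l + l), c + c + c + c + g(l, c) + g(l, l))

Derivation:
Canonicalize subterm:  g(g(g(c, c), l + l), (c + g(l, c)) + g(l, l) + c + c + c)  →  g(g(g(c, c), l + l), c + c + c + c + g(l, c) + g(l, l))
Inside:  g(((c + l) + l) + l + (c + l) + c, g(l + l + c, g(l, c)))  →  g(c + c + c + l + l + l + l, g(c + l + l, g(l, c)))
Order the arguments:  g(c + c + c + l + l + l + l, g(c + l + l, g(l, c))) + g(g(g(c, c), l + l), c + c + c + c + g(l, c) + g(l, l))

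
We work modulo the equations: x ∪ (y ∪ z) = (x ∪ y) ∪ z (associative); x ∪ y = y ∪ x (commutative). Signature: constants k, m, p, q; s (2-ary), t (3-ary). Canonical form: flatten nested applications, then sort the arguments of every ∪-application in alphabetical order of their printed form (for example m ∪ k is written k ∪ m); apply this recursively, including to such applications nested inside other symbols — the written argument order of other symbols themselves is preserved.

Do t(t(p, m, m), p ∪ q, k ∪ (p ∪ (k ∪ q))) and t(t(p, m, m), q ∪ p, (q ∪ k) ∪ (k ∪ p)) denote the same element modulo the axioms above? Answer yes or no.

Answer: yes — both canonical forms are t(t(p, m, m), p ∪ q, k ∪ k ∪ p ∪ q)

Derivation:
Left:  t(t(p, m, m), p ∪ q, k ∪ (p ∪ (k ∪ q)))
  Descend into:  k ∪ (p ∪ (k ∪ q))
  Merge nested applications:  k ∪ p ∪ k ∪ q
  Sort:  k ∪ k ∪ p ∪ q
  Put back:  t(t(p, m, m), p ∪ q, k ∪ k ∪ p ∪ q)
Right:  t(t(p, m, m), q ∪ p, (q ∪ k) ∪ (k ∪ p))
  Focus inside:  (q ∪ k) ∪ (k ∪ p)
  Un-nest:  q ∪ k ∪ k ∪ p
  Order the arguments:  k ∪ k ∪ p ∪ q
  Reassemble:  t(t(p, m, m), p ∪ q, k ∪ k ∪ p ∪ q)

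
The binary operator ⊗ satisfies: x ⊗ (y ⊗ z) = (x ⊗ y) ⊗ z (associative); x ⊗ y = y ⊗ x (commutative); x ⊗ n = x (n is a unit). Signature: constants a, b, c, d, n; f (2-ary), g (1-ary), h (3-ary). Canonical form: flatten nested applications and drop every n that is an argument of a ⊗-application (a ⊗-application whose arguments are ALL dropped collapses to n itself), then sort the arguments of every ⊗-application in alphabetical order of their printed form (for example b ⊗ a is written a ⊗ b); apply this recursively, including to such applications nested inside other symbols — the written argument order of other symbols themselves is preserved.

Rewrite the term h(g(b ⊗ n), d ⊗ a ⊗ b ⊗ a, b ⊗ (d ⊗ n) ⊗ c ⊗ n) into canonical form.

Work inside:  b ⊗ (d ⊗ n) ⊗ c ⊗ n
Flatten:  b ⊗ d ⊗ n ⊗ c ⊗ n
Units out:  drop n (×2)
Order the arguments:  b ⊗ c ⊗ d
Put back:  h(g(b), a ⊗ a ⊗ b ⊗ d, b ⊗ c ⊗ d)

Answer: h(g(b), a ⊗ a ⊗ b ⊗ d, b ⊗ c ⊗ d)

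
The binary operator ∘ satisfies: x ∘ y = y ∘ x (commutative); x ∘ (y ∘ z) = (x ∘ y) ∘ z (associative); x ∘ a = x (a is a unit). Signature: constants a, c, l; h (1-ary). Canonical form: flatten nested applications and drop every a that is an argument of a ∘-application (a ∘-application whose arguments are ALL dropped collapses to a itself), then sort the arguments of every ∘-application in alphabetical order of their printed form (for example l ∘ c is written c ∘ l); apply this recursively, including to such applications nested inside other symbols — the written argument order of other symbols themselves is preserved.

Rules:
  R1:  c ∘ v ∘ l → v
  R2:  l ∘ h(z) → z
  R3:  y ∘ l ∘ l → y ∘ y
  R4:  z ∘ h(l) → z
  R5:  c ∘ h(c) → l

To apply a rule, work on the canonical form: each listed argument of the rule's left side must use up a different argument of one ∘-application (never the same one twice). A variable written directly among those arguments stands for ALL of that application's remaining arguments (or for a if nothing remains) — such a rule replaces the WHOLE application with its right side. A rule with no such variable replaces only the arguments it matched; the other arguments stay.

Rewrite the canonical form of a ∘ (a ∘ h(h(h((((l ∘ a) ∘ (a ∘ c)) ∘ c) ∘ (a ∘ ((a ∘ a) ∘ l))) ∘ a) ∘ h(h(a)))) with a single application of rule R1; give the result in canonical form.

Answer: h(h(h(a)) ∘ h(h(c ∘ l)))

Derivation:
Canonical form:  h(h(h(a)) ∘ h(h(c ∘ c ∘ l ∘ l)))
Apply R1:  consuming c, l;  v := c ∘ l
Every leftover argument binds to the variable; the entire application is replaced.
Giving:  h(h(h(a)) ∘ h(h(c ∘ l)))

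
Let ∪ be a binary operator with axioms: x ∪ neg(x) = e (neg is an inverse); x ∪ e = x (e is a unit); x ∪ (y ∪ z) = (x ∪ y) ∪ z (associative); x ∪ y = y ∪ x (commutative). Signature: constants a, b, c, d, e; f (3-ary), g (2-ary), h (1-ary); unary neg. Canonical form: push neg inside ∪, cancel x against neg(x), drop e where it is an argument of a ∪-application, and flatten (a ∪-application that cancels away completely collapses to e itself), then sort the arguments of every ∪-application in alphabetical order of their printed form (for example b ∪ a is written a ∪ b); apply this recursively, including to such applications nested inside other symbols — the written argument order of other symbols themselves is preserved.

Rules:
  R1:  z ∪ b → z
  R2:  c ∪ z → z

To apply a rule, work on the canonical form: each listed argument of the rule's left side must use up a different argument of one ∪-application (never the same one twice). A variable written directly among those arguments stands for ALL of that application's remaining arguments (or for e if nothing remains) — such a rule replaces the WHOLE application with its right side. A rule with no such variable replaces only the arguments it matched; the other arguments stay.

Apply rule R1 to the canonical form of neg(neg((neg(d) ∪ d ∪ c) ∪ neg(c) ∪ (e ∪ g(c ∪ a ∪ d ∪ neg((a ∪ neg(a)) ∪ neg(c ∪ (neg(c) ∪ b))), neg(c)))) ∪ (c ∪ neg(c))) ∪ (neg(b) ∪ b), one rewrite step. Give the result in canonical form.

Answer: g(a ∪ c ∪ d, neg(c))

Derivation:
Canonical form:  g(a ∪ b ∪ c ∪ d, neg(c))
Apply R1:  consuming b;  z := a ∪ c ∪ d
The extension variable absorbs all remaining arguments, so the whole application is rewritten.
Result:  g(a ∪ c ∪ d, neg(c))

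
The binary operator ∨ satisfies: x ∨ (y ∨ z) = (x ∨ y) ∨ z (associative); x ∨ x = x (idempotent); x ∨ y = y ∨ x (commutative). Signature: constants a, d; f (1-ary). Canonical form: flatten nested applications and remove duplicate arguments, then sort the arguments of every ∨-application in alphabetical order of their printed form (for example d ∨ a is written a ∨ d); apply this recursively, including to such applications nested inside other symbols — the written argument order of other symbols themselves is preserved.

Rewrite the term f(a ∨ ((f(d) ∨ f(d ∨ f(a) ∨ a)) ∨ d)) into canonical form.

Answer: f(a ∨ d ∨ f(a ∨ d ∨ f(a)) ∨ f(d))

Derivation:
Descend into:  a ∨ ((f(d) ∨ f(d ∨ f(a) ∨ a)) ∨ d)
Merge nested applications:  a ∨ f(d) ∨ f(d ∨ f(a) ∨ a) ∨ d
Inside:  f(d ∨ f(a) ∨ a)  →  f(a ∨ d ∨ f(a))
Sort arguments:  a ∨ d ∨ f(a ∨ d ∨ f(a)) ∨ f(d)
Reassemble:  f(a ∨ d ∨ f(a ∨ d ∨ f(a)) ∨ f(d))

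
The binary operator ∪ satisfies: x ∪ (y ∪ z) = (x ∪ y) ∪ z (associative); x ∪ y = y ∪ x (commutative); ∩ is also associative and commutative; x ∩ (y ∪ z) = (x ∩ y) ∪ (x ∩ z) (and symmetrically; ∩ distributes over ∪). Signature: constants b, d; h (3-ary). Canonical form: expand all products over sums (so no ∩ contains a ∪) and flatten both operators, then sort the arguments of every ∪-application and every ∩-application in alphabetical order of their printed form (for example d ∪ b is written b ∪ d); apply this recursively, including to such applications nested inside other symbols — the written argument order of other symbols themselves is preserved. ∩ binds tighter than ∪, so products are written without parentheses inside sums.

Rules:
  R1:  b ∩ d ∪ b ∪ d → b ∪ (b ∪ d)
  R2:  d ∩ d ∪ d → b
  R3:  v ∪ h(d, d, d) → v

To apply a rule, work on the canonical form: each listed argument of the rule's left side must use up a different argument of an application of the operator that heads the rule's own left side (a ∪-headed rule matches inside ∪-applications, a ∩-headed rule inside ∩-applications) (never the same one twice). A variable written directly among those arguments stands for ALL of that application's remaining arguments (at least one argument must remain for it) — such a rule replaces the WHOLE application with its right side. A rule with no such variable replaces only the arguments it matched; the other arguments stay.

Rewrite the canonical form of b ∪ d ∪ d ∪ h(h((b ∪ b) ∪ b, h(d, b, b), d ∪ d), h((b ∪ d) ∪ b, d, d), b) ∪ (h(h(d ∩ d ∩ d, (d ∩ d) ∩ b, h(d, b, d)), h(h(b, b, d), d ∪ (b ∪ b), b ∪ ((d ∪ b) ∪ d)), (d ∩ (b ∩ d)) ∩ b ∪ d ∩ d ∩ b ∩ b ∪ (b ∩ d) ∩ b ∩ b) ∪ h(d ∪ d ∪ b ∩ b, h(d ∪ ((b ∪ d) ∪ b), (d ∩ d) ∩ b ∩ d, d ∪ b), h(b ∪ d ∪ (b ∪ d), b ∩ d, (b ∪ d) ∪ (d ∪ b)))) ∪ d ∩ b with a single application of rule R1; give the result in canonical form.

Canonical form:  b ∪ b ∩ d ∪ d ∪ d ∪ h(b ∩ b ∪ d ∪ d, h(b ∪ b ∪ d ∪ d, b ∩ d ∩ d ∩ d, b ∪ d), h(b ∪ b ∪ d ∪ d, b ∩ d, b ∪ b ∪ d ∪ d)) ∪ h(h(b ∪ b ∪ b, h(d, b, b), d ∪ d), h(b ∪ b ∪ d, d, d), b) ∪ h(h(d ∩ d ∩ d, b ∩ d ∩ d, h(d, b, d)), h(h(b, b, d), b ∪ b ∪ d, b ∪ b ∪ d ∪ d), b ∩ b ∩ b ∩ d ∪ b ∩ b ∩ d ∩ d ∪ b ∩ b ∩ d ∩ d)
Match R1:  consume b, b ∩ d, d
Giving:  b ∪ b ∪ d ∪ d ∪ h(b ∩ b ∪ d ∪ d, h(b ∪ b ∪ d ∪ d, b ∩ d ∩ d ∩ d, b ∪ d), h(b ∪ b ∪ d ∪ d, b ∩ d, b ∪ b ∪ d ∪ d)) ∪ h(h(b ∪ b ∪ b, h(d, b, b), d ∪ d), h(b ∪ b ∪ d, d, d), b) ∪ h(h(d ∩ d ∩ d, b ∩ d ∩ d, h(d, b, d)), h(h(b, b, d), b ∪ b ∪ d, b ∪ b ∪ d ∪ d), b ∩ b ∩ b ∩ d ∪ b ∩ b ∩ d ∩ d ∪ b ∩ b ∩ d ∩ d)

Answer: b ∪ b ∪ d ∪ d ∪ h(b ∩ b ∪ d ∪ d, h(b ∪ b ∪ d ∪ d, b ∩ d ∩ d ∩ d, b ∪ d), h(b ∪ b ∪ d ∪ d, b ∩ d, b ∪ b ∪ d ∪ d)) ∪ h(h(b ∪ b ∪ b, h(d, b, b), d ∪ d), h(b ∪ b ∪ d, d, d), b) ∪ h(h(d ∩ d ∩ d, b ∩ d ∩ d, h(d, b, d)), h(h(b, b, d), b ∪ b ∪ d, b ∪ b ∪ d ∪ d), b ∩ b ∩ b ∩ d ∪ b ∩ b ∩ d ∩ d ∪ b ∩ b ∩ d ∩ d)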